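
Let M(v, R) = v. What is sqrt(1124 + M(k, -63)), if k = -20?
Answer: 4*sqrt(69) ≈ 33.227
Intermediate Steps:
sqrt(1124 + M(k, -63)) = sqrt(1124 - 20) = sqrt(1104) = 4*sqrt(69)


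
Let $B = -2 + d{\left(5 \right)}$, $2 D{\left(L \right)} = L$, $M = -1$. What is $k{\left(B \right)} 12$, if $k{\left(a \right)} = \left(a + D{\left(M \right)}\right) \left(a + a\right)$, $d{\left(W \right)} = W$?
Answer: $180$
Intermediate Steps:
$D{\left(L \right)} = \frac{L}{2}$
$B = 3$ ($B = -2 + 5 = 3$)
$k{\left(a \right)} = 2 a \left(- \frac{1}{2} + a\right)$ ($k{\left(a \right)} = \left(a + \frac{1}{2} \left(-1\right)\right) \left(a + a\right) = \left(a - \frac{1}{2}\right) 2 a = \left(- \frac{1}{2} + a\right) 2 a = 2 a \left(- \frac{1}{2} + a\right)$)
$k{\left(B \right)} 12 = 3 \left(-1 + 2 \cdot 3\right) 12 = 3 \left(-1 + 6\right) 12 = 3 \cdot 5 \cdot 12 = 15 \cdot 12 = 180$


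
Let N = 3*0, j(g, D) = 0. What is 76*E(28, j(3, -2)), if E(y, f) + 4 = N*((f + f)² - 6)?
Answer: -304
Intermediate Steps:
N = 0
E(y, f) = -4 (E(y, f) = -4 + 0*((f + f)² - 6) = -4 + 0*((2*f)² - 6) = -4 + 0*(4*f² - 6) = -4 + 0*(-6 + 4*f²) = -4 + 0 = -4)
76*E(28, j(3, -2)) = 76*(-4) = -304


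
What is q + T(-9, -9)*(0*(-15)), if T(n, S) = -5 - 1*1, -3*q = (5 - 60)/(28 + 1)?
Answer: 55/87 ≈ 0.63218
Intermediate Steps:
q = 55/87 (q = -(5 - 60)/(3*(28 + 1)) = -(-55)/(3*29) = -⅓*(-55/29) = 55/87 ≈ 0.63218)
T(n, S) = -6 (T(n, S) = -5 - 1 = -6)
q + T(-9, -9)*(0*(-15)) = 55/87 - 0*(-15) = 55/87 - 6*0 = 55/87 + 0 = 55/87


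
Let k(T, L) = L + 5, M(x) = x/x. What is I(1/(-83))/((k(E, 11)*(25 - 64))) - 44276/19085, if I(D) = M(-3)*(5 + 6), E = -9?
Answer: -27838159/11909040 ≈ -2.3376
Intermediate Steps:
M(x) = 1
k(T, L) = 5 + L
I(D) = 11 (I(D) = 1*(5 + 6) = 1*11 = 11)
I(1/(-83))/((k(E, 11)*(25 - 64))) - 44276/19085 = 11/(((5 + 11)*(25 - 64))) - 44276/19085 = 11/((16*(-39))) - 44276*1/19085 = 11/(-624) - 44276/19085 = 11*(-1/624) - 44276/19085 = -11/624 - 44276/19085 = -27838159/11909040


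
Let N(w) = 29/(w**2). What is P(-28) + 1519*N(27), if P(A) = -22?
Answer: 28013/729 ≈ 38.427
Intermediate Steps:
N(w) = 29/w**2
P(-28) + 1519*N(27) = -22 + 1519*(29/27**2) = -22 + 1519*(29*(1/729)) = -22 + 1519*(29/729) = -22 + 44051/729 = 28013/729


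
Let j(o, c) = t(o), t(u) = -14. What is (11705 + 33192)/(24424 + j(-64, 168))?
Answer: 44897/24410 ≈ 1.8393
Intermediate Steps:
j(o, c) = -14
(11705 + 33192)/(24424 + j(-64, 168)) = (11705 + 33192)/(24424 - 14) = 44897/24410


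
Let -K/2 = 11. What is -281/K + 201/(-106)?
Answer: 6341/583 ≈ 10.876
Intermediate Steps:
K = -22 (K = -2*11 = -22)
-281/K + 201/(-106) = -281/(-22) + 201/(-106) = -281*(-1/22) + 201*(-1/106) = 281/22 - 201/106 = 6341/583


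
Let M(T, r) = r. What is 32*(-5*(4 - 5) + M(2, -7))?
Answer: -64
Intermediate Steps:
32*(-5*(4 - 5) + M(2, -7)) = 32*(-5*(4 - 5) - 7) = 32*(-5*(-1) - 7) = 32*(5 - 7) = 32*(-2) = -64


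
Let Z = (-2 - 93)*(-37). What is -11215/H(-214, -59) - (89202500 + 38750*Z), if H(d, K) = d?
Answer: -48237461285/214 ≈ -2.2541e+8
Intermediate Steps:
Z = 3515 (Z = -95*(-37) = 3515)
-11215/H(-214, -59) - (89202500 + 38750*Z) = -11215/(-214) - 38750/(1/(3515 + 2302)) = -11215*(-1/214) - 38750/(1/5817) = 11215/214 - 38750/1/5817 = 11215/214 - 38750*5817 = 11215/214 - 225408750 = -48237461285/214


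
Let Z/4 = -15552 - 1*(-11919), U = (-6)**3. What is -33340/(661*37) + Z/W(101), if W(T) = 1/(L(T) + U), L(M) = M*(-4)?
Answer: 220353623540/24457 ≈ 9.0098e+6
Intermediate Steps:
U = -216
L(M) = -4*M
W(T) = 1/(-216 - 4*T) (W(T) = 1/(-4*T - 216) = 1/(-216 - 4*T))
Z = -14532 (Z = 4*(-15552 - 1*(-11919)) = 4*(-15552 + 11919) = 4*(-3633) = -14532)
-33340/(661*37) + Z/W(101) = -33340/(661*37) - 14532/((-1/(216 + 4*101))) = -33340/24457 - 14532/((-1/(216 + 404))) = -33340*1/24457 - 14532/((-1/620)) = -33340/24457 - 14532/((-1*1/620)) = -33340/24457 - 14532/(-1/620) = -33340/24457 - 14532*(-620) = -33340/24457 + 9009840 = 220353623540/24457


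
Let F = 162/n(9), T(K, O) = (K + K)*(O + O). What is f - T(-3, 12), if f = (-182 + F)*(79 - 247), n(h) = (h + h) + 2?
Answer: 146796/5 ≈ 29359.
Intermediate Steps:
T(K, O) = 4*K*O (T(K, O) = (2*K)*(2*O) = 4*K*O)
n(h) = 2 + 2*h (n(h) = 2*h + 2 = 2 + 2*h)
F = 81/10 (F = 162/(2 + 2*9) = 162/(2 + 18) = 162/20 = 162*(1/20) = 81/10 ≈ 8.1000)
f = 146076/5 (f = (-182 + 81/10)*(79 - 247) = -1739/10*(-168) = 146076/5 ≈ 29215.)
f - T(-3, 12) = 146076/5 - 4*(-3)*12 = 146076/5 - 1*(-144) = 146076/5 + 144 = 146796/5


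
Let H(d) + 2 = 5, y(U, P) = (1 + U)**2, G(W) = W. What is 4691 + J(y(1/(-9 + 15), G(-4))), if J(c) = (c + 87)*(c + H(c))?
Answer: 6578953/1296 ≈ 5076.4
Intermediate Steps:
H(d) = 3 (H(d) = -2 + 5 = 3)
J(c) = (3 + c)*(87 + c) (J(c) = (c + 87)*(c + 3) = (87 + c)*(3 + c) = (3 + c)*(87 + c))
4691 + J(y(1/(-9 + 15), G(-4))) = 4691 + (261 + ((1 + 1/(-9 + 15))**2)**2 + 90*(1 + 1/(-9 + 15))**2) = 4691 + (261 + ((1 + 1/6)**2)**2 + 90*(1 + 1/6)**2) = 4691 + (261 + ((7/6)**2)**2 + 90*(7/6)**2) = 4691 + (261 + (49/36)**2 + 90*(49/36)) = 4691 + (261 + 2401/1296 + 245/2) = 4691 + 499417/1296 = 6578953/1296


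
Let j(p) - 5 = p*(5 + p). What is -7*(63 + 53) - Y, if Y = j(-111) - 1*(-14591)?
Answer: -27174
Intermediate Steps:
j(p) = 5 + p*(5 + p)
Y = 26362 (Y = (5 + (-111)² + 5*(-111)) - 1*(-14591) = (5 + 12321 - 555) + 14591 = 11771 + 14591 = 26362)
-7*(63 + 53) - Y = -7*(63 + 53) - 1*26362 = -7*116 - 26362 = -812 - 26362 = -27174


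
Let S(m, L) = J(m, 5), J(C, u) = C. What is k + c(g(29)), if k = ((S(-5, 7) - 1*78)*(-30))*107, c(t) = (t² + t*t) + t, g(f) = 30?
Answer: 268260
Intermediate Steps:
S(m, L) = m
c(t) = t + 2*t² (c(t) = (t² + t²) + t = 2*t² + t = t + 2*t²)
k = 266430 (k = ((-5 - 1*78)*(-30))*107 = ((-5 - 78)*(-30))*107 = -83*(-30)*107 = 2490*107 = 266430)
k + c(g(29)) = 266430 + 30*(1 + 2*30) = 266430 + 30*(1 + 60) = 266430 + 30*61 = 266430 + 1830 = 268260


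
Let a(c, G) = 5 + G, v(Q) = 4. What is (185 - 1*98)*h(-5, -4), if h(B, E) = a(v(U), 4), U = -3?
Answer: 783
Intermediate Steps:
h(B, E) = 9 (h(B, E) = 5 + 4 = 9)
(185 - 1*98)*h(-5, -4) = (185 - 1*98)*9 = (185 - 98)*9 = 87*9 = 783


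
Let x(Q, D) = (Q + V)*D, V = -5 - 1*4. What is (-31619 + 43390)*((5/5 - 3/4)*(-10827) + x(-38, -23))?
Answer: -76546813/4 ≈ -1.9137e+7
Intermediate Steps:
V = -9 (V = -5 - 4 = -9)
x(Q, D) = D*(-9 + Q) (x(Q, D) = (Q - 9)*D = (-9 + Q)*D = D*(-9 + Q))
(-31619 + 43390)*((5/5 - 3/4)*(-10827) + x(-38, -23)) = (-31619 + 43390)*((5/5 - 3/4)*(-10827) - 23*(-9 - 38)) = 11771*((5*(⅕) - 3*¼)*(-10827) - 23*(-47)) = 11771*((1 - ¾)*(-10827) + 1081) = 11771*((¼)*(-10827) + 1081) = 11771*(-10827/4 + 1081) = 11771*(-6503/4) = -76546813/4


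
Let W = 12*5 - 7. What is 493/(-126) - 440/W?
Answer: -81569/6678 ≈ -12.215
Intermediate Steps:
W = 53 (W = 60 - 7 = 53)
493/(-126) - 440/W = 493/(-126) - 440/53 = 493*(-1/126) - 440*1/53 = -493/126 - 440/53 = -81569/6678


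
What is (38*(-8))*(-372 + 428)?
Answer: -17024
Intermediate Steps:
(38*(-8))*(-372 + 428) = -304*56 = -17024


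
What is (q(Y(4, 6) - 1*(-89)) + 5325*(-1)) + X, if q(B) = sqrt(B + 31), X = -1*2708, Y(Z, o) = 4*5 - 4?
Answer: -8033 + 2*sqrt(34) ≈ -8021.3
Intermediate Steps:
Y(Z, o) = 16 (Y(Z, o) = 20 - 4 = 16)
X = -2708
q(B) = sqrt(31 + B)
(q(Y(4, 6) - 1*(-89)) + 5325*(-1)) + X = (sqrt(31 + (16 - 1*(-89))) + 5325*(-1)) - 2708 = (sqrt(31 + (16 + 89)) - 5325) - 2708 = (sqrt(31 + 105) - 5325) - 2708 = (sqrt(136) - 5325) - 2708 = (2*sqrt(34) - 5325) - 2708 = (-5325 + 2*sqrt(34)) - 2708 = -8033 + 2*sqrt(34)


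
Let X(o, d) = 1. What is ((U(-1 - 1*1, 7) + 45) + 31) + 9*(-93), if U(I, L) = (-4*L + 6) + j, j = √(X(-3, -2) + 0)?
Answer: -782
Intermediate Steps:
j = 1 (j = √(1 + 0) = √1 = 1)
U(I, L) = 7 - 4*L (U(I, L) = (-4*L + 6) + 1 = (6 - 4*L) + 1 = 7 - 4*L)
((U(-1 - 1*1, 7) + 45) + 31) + 9*(-93) = (((7 - 4*7) + 45) + 31) + 9*(-93) = (((7 - 28) + 45) + 31) - 837 = ((-21 + 45) + 31) - 837 = (24 + 31) - 837 = 55 - 837 = -782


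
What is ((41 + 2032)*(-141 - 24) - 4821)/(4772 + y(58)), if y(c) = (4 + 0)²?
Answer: -57811/798 ≈ -72.445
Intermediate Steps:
y(c) = 16 (y(c) = 4² = 16)
((41 + 2032)*(-141 - 24) - 4821)/(4772 + y(58)) = ((41 + 2032)*(-141 - 24) - 4821)/(4772 + 16) = (2073*(-165) - 4821)/4788 = (-342045 - 4821)*(1/4788) = -346866*1/4788 = -57811/798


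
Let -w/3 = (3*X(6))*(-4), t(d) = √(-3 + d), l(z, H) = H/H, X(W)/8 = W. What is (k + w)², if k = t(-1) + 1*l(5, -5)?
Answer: 2989437 + 6916*I ≈ 2.9894e+6 + 6916.0*I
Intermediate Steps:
X(W) = 8*W
l(z, H) = 1
w = 1728 (w = -3*3*(8*6)*(-4) = -3*3*48*(-4) = -432*(-4) = -3*(-576) = 1728)
k = 1 + 2*I (k = √(-3 - 1) + 1*1 = √(-4) + 1 = 2*I + 1 = 1 + 2*I ≈ 1.0 + 2.0*I)
(k + w)² = ((1 + 2*I) + 1728)² = (1729 + 2*I)²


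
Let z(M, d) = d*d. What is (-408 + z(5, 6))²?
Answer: 138384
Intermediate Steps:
z(M, d) = d²
(-408 + z(5, 6))² = (-408 + 6²)² = (-408 + 36)² = (-372)² = 138384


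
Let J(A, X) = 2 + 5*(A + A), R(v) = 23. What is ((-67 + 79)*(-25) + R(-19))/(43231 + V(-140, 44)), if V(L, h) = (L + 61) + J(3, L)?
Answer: -277/43184 ≈ -0.0064144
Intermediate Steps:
J(A, X) = 2 + 10*A (J(A, X) = 2 + 5*(2*A) = 2 + 10*A)
V(L, h) = 93 + L (V(L, h) = (L + 61) + (2 + 10*3) = (61 + L) + (2 + 30) = (61 + L) + 32 = 93 + L)
((-67 + 79)*(-25) + R(-19))/(43231 + V(-140, 44)) = ((-67 + 79)*(-25) + 23)/(43231 + (93 - 140)) = (12*(-25) + 23)/(43231 - 47) = (-300 + 23)/43184 = -277*1/43184 = -277/43184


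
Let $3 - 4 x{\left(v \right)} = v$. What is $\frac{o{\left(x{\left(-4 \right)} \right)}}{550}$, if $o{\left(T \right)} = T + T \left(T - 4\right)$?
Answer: $- \frac{7}{1760} \approx -0.0039773$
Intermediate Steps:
$x{\left(v \right)} = \frac{3}{4} - \frac{v}{4}$
$o{\left(T \right)} = T + T \left(-4 + T\right)$
$\frac{o{\left(x{\left(-4 \right)} \right)}}{550} = \frac{\left(\frac{3}{4} - -1\right) \left(-3 + \left(\frac{3}{4} - -1\right)\right)}{550} = \left(\frac{3}{4} + 1\right) \left(-3 + \left(\frac{3}{4} + 1\right)\right) \frac{1}{550} = \frac{7 \left(-3 + \frac{7}{4}\right)}{4} \cdot \frac{1}{550} = \frac{7}{4} \left(- \frac{5}{4}\right) \frac{1}{550} = \left(- \frac{35}{16}\right) \frac{1}{550} = - \frac{7}{1760}$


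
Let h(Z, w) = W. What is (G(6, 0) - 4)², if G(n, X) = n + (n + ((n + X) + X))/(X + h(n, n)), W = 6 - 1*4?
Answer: 64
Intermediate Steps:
W = 2 (W = 6 - 4 = 2)
h(Z, w) = 2
G(n, X) = n + (2*X + 2*n)/(2 + X) (G(n, X) = n + (n + ((n + X) + X))/(X + 2) = n + (n + ((X + n) + X))/(2 + X) = n + (n + (n + 2*X))/(2 + X) = n + (2*X + 2*n)/(2 + X))
(G(6, 0) - 4)² = ((2*0 + 4*6 + 0*6)/(2 + 0) - 4)² = ((0 + 24 + 0)/2 - 4)² = ((½)*24 - 4)² = (12 - 4)² = 8² = 64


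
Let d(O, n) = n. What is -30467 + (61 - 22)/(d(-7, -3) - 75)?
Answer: -60935/2 ≈ -30468.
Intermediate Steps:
-30467 + (61 - 22)/(d(-7, -3) - 75) = -30467 + (61 - 22)/(-3 - 75) = -30467 + 39/(-78) = -30467 + 39*(-1/78) = -30467 - ½ = -60935/2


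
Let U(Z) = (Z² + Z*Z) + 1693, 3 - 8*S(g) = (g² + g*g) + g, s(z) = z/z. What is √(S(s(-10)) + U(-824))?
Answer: √1359645 ≈ 1166.0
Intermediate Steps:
s(z) = 1
S(g) = 3/8 - g²/4 - g/8 (S(g) = 3/8 - ((g² + g*g) + g)/8 = 3/8 - ((g² + g²) + g)/8 = 3/8 - (2*g² + g)/8 = 3/8 - (g + 2*g²)/8 = 3/8 + (-g²/4 - g/8) = 3/8 - g²/4 - g/8)
U(Z) = 1693 + 2*Z² (U(Z) = (Z² + Z²) + 1693 = 2*Z² + 1693 = 1693 + 2*Z²)
√(S(s(-10)) + U(-824)) = √((3/8 - ¼*1² - ⅛*1) + (1693 + 2*(-824)²)) = √((3/8 - ¼*1 - ⅛) + (1693 + 2*678976)) = √((3/8 - ¼ - ⅛) + (1693 + 1357952)) = √(0 + 1359645) = √1359645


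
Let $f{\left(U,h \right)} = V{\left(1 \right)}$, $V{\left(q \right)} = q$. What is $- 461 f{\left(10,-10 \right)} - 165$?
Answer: $-626$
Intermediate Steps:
$f{\left(U,h \right)} = 1$
$- 461 f{\left(10,-10 \right)} - 165 = \left(-461\right) 1 - 165 = -461 - 165 = -626$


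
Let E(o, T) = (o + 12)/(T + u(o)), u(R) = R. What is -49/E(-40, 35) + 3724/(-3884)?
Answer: -37709/3884 ≈ -9.7088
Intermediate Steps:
E(o, T) = (12 + o)/(T + o) (E(o, T) = (o + 12)/(T + o) = (12 + o)/(T + o))
-49/E(-40, 35) + 3724/(-3884) = -49*(35 - 40)/(12 - 40) + 3724/(-3884) = -49/(-28/(-5)) + 3724*(-1/3884) = -49/((-1/5*(-28))) - 931/971 = -49/28/5 - 931/971 = -49*5/28 - 931/971 = -35/4 - 931/971 = -37709/3884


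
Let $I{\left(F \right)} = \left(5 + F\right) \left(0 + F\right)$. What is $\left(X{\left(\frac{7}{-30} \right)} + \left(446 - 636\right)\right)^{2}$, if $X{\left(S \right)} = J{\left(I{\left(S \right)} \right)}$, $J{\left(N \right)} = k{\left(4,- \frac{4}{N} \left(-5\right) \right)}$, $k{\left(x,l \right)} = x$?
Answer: $34596$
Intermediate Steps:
$I{\left(F \right)} = F \left(5 + F\right)$ ($I{\left(F \right)} = \left(5 + F\right) F = F \left(5 + F\right)$)
$J{\left(N \right)} = 4$
$X{\left(S \right)} = 4$
$\left(X{\left(\frac{7}{-30} \right)} + \left(446 - 636\right)\right)^{2} = \left(4 + \left(446 - 636\right)\right)^{2} = \left(4 - 190\right)^{2} = \left(-186\right)^{2} = 34596$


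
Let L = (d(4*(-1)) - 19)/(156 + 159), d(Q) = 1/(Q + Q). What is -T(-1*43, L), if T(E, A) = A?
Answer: 17/280 ≈ 0.060714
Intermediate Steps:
d(Q) = 1/(2*Q)
L = -17/280 (L = (1/(2*((4*(-1)))) - 19)/(156 + 159) = ((1/2)/(-4) - 19)/315 = ((1/2)*(-1/4) - 19)*(1/315) = (-1/8 - 19)*(1/315) = -153/8*1/315 = -17/280 ≈ -0.060714)
-T(-1*43, L) = -1*(-17/280) = 17/280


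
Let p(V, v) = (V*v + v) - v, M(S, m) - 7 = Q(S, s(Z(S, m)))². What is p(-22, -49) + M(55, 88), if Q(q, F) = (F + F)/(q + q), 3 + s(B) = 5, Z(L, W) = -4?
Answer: 3282129/3025 ≈ 1085.0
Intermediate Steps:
s(B) = 2 (s(B) = -3 + 5 = 2)
Q(q, F) = F/q (Q(q, F) = (2*F)/((2*q)) = (2*F)*(1/(2*q)) = F/q)
M(S, m) = 7 + 4/S² (M(S, m) = 7 + (2/S)² = 7 + 4/S²)
p(V, v) = V*v (p(V, v) = (v + V*v) - v = V*v)
p(-22, -49) + M(55, 88) = -22*(-49) + (7 + 4/55²) = 1078 + (7 + 4*(1/3025)) = 1078 + (7 + 4/3025) = 1078 + 21179/3025 = 3282129/3025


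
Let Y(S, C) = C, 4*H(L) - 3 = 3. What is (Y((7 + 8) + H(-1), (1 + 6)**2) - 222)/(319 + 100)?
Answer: -173/419 ≈ -0.41289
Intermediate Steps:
H(L) = 3/2 (H(L) = 3/4 + (1/4)*3 = 3/4 + 3/4 = 3/2)
(Y((7 + 8) + H(-1), (1 + 6)**2) - 222)/(319 + 100) = ((1 + 6)**2 - 222)/(319 + 100) = (7**2 - 222)/419 = (49 - 222)*(1/419) = -173*1/419 = -173/419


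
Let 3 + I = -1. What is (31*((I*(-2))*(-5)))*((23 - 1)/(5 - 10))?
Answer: 5456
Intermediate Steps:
I = -4 (I = -3 - 1 = -4)
(31*((I*(-2))*(-5)))*((23 - 1)/(5 - 10)) = (31*(-4*(-2)*(-5)))*((23 - 1)/(5 - 10)) = (31*(8*(-5)))*(22/(-5)) = (31*(-40))*(22*(-1/5)) = -1240*(-22/5) = 5456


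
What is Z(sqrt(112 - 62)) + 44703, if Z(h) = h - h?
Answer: 44703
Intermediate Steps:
Z(h) = 0
Z(sqrt(112 - 62)) + 44703 = 0 + 44703 = 44703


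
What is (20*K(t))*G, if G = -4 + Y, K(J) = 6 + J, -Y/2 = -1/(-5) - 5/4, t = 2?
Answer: -304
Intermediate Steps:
Y = 21/10 (Y = -2*(-1/(-5) - 5/4) = -2*(-1*(-⅕) - 5*¼) = -2*(⅕ - 5/4) = -2*(-21/20) = 21/10 ≈ 2.1000)
G = -19/10 (G = -4 + 21/10 = -19/10 ≈ -1.9000)
(20*K(t))*G = (20*(6 + 2))*(-19/10) = (20*8)*(-19/10) = 160*(-19/10) = -304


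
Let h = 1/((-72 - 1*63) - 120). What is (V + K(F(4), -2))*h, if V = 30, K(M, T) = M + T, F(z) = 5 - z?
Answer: -29/255 ≈ -0.11373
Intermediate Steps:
h = -1/255 (h = 1/((-72 - 63) - 120) = 1/(-135 - 120) = 1/(-255) = -1/255 ≈ -0.0039216)
(V + K(F(4), -2))*h = (30 + ((5 - 1*4) - 2))*(-1/255) = (30 + ((5 - 4) - 2))*(-1/255) = (30 + (1 - 2))*(-1/255) = (30 - 1)*(-1/255) = 29*(-1/255) = -29/255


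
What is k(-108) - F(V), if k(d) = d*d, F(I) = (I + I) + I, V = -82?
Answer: 11910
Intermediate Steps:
F(I) = 3*I (F(I) = 2*I + I = 3*I)
k(d) = d²
k(-108) - F(V) = (-108)² - 3*(-82) = 11664 - 1*(-246) = 11664 + 246 = 11910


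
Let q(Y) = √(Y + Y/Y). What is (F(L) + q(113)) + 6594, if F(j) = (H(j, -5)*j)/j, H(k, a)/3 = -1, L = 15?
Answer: 6591 + √114 ≈ 6601.7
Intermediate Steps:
H(k, a) = -3 (H(k, a) = 3*(-1) = -3)
q(Y) = √(1 + Y) (q(Y) = √(Y + 1) = √(1 + Y))
F(j) = -3 (F(j) = (-3*j)/j = -3)
(F(L) + q(113)) + 6594 = (-3 + √(1 + 113)) + 6594 = (-3 + √114) + 6594 = 6591 + √114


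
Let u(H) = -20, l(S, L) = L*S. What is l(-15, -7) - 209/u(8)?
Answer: 2309/20 ≈ 115.45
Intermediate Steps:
l(-15, -7) - 209/u(8) = -7*(-15) - 209/(-20) = 105 - 209*(-1/20) = 105 + 209/20 = 2309/20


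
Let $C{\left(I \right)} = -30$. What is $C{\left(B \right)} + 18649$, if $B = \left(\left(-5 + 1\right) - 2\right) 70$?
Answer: $18619$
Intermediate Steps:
$B = -420$ ($B = \left(-4 - 2\right) 70 = \left(-6\right) 70 = -420$)
$C{\left(B \right)} + 18649 = -30 + 18649 = 18619$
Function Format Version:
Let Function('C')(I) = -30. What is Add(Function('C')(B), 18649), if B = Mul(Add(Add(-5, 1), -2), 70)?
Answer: 18619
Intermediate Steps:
B = -420 (B = Mul(Add(-4, -2), 70) = Mul(-6, 70) = -420)
Add(Function('C')(B), 18649) = Add(-30, 18649) = 18619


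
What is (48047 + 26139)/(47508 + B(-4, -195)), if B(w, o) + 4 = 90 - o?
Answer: 10598/6827 ≈ 1.5524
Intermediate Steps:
B(w, o) = 86 - o (B(w, o) = -4 + (90 - o) = 86 - o)
(48047 + 26139)/(47508 + B(-4, -195)) = (48047 + 26139)/(47508 + (86 - 1*(-195))) = 74186/(47508 + (86 + 195)) = 74186/(47508 + 281) = 74186/47789 = 74186*(1/47789) = 10598/6827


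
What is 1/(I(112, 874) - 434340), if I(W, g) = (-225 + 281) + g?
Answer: -1/433410 ≈ -2.3073e-6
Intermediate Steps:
I(W, g) = 56 + g
1/(I(112, 874) - 434340) = 1/((56 + 874) - 434340) = 1/(930 - 434340) = 1/(-433410) = -1/433410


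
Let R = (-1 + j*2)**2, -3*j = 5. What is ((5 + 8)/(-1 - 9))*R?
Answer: -2197/90 ≈ -24.411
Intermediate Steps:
j = -5/3 (j = -1/3*5 = -5/3 ≈ -1.6667)
R = 169/9 (R = (-1 - 5/3*2)**2 = (-1 - 10/3)**2 = (-13/3)**2 = 169/9 ≈ 18.778)
((5 + 8)/(-1 - 9))*R = ((5 + 8)/(-1 - 9))*(169/9) = (13/(-10))*(169/9) = (13*(-1/10))*(169/9) = -13/10*169/9 = -2197/90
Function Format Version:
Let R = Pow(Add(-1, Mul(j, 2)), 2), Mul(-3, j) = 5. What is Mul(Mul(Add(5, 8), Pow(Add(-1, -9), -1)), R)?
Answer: Rational(-2197, 90) ≈ -24.411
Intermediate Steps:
j = Rational(-5, 3) (j = Mul(Rational(-1, 3), 5) = Rational(-5, 3) ≈ -1.6667)
R = Rational(169, 9) (R = Pow(Add(-1, Mul(Rational(-5, 3), 2)), 2) = Pow(Add(-1, Rational(-10, 3)), 2) = Pow(Rational(-13, 3), 2) = Rational(169, 9) ≈ 18.778)
Mul(Mul(Add(5, 8), Pow(Add(-1, -9), -1)), R) = Mul(Mul(Add(5, 8), Pow(Add(-1, -9), -1)), Rational(169, 9)) = Mul(Mul(13, Pow(-10, -1)), Rational(169, 9)) = Mul(Mul(13, Rational(-1, 10)), Rational(169, 9)) = Mul(Rational(-13, 10), Rational(169, 9)) = Rational(-2197, 90)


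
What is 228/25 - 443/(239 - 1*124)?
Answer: 3029/575 ≈ 5.2678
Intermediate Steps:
228/25 - 443/(239 - 1*124) = 228*(1/25) - 443/(239 - 124) = 228/25 - 443/115 = 3029/575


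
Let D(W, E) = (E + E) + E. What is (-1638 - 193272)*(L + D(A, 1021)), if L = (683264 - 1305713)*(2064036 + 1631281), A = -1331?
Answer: 448321528639505700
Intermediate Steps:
D(W, E) = 3*E (D(W, E) = 2*E + E = 3*E)
L = -2300146371333 (L = -622449*3695317 = -2300146371333)
(-1638 - 193272)*(L + D(A, 1021)) = (-1638 - 193272)*(-2300146371333 + 3*1021) = -194910*(-2300146371333 + 3063) = -194910*(-2300146368270) = 448321528639505700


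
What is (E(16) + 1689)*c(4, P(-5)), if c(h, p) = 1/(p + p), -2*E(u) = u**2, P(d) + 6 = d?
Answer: -1561/22 ≈ -70.955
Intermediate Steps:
P(d) = -6 + d
E(u) = -u**2/2
c(h, p) = 1/(2*p)
(E(16) + 1689)*c(4, P(-5)) = (-1/2*16**2 + 1689)*(1/(2*(-6 - 5))) = (-1/2*256 + 1689)*((1/2)/(-11)) = (-128 + 1689)*((1/2)*(-1/11)) = 1561*(-1/22) = -1561/22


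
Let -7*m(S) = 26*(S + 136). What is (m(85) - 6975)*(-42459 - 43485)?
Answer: 4690050024/7 ≈ 6.7001e+8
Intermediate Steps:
m(S) = -3536/7 - 26*S/7 (m(S) = -26*(S + 136)/7 = -26*(136 + S)/7 = -(3536 + 26*S)/7 = -3536/7 - 26*S/7)
(m(85) - 6975)*(-42459 - 43485) = ((-3536/7 - 26/7*85) - 6975)*(-42459 - 43485) = ((-3536/7 - 2210/7) - 6975)*(-85944) = (-5746/7 - 6975)*(-85944) = -54571/7*(-85944) = 4690050024/7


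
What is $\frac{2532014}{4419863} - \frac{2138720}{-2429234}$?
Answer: $\frac{7801851946318}{5368440737471} \approx 1.4533$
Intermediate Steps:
$\frac{2532014}{4419863} - \frac{2138720}{-2429234} = 2532014 \cdot \frac{1}{4419863} - - \frac{1069360}{1214617} = \frac{2532014}{4419863} + \frac{1069360}{1214617} = \frac{7801851946318}{5368440737471}$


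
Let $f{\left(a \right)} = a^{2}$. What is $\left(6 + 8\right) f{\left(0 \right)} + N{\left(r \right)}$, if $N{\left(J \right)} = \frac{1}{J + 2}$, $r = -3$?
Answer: $-1$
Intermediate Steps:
$N{\left(J \right)} = \frac{1}{2 + J}$
$\left(6 + 8\right) f{\left(0 \right)} + N{\left(r \right)} = \left(6 + 8\right) 0^{2} + \frac{1}{2 - 3} = 14 \cdot 0 + \frac{1}{-1} = 0 - 1 = -1$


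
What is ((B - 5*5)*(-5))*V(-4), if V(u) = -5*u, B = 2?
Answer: 2300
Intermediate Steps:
((B - 5*5)*(-5))*V(-4) = ((2 - 5*5)*(-5))*(-5*(-4)) = ((2 - 25)*(-5))*20 = -23*(-5)*20 = 115*20 = 2300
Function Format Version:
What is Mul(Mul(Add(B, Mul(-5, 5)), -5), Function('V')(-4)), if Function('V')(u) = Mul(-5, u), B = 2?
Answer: 2300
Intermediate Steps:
Mul(Mul(Add(B, Mul(-5, 5)), -5), Function('V')(-4)) = Mul(Mul(Add(2, Mul(-5, 5)), -5), Mul(-5, -4)) = Mul(Mul(Add(2, -25), -5), 20) = Mul(Mul(-23, -5), 20) = Mul(115, 20) = 2300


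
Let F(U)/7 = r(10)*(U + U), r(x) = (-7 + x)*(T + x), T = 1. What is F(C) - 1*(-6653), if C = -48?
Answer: -15523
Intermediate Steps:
r(x) = (1 + x)*(-7 + x) (r(x) = (-7 + x)*(1 + x) = (1 + x)*(-7 + x))
F(U) = 462*U (F(U) = 7*((-7 + 10**2 - 6*10)*(U + U)) = 7*((-7 + 100 - 60)*(2*U)) = 7*(33*(2*U)) = 7*(66*U) = 462*U)
F(C) - 1*(-6653) = 462*(-48) - 1*(-6653) = -22176 + 6653 = -15523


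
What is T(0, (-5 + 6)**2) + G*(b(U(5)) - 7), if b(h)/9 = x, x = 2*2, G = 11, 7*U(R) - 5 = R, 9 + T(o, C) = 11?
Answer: 321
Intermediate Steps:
T(o, C) = 2 (T(o, C) = -9 + 11 = 2)
U(R) = 5/7 + R/7
x = 4
b(h) = 36 (b(h) = 9*4 = 36)
T(0, (-5 + 6)**2) + G*(b(U(5)) - 7) = 2 + 11*(36 - 7) = 2 + 11*29 = 2 + 319 = 321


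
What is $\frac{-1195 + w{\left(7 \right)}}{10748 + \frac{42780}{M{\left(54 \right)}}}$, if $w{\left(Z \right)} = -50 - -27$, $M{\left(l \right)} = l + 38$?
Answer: $- \frac{1218}{11213} \approx -0.10862$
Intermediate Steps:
$M{\left(l \right)} = 38 + l$
$w{\left(Z \right)} = -23$ ($w{\left(Z \right)} = -50 + 27 = -23$)
$\frac{-1195 + w{\left(7 \right)}}{10748 + \frac{42780}{M{\left(54 \right)}}} = \frac{-1195 - 23}{10748 + \frac{42780}{38 + 54}} = - \frac{1218}{10748 + \frac{42780}{92}} = - \frac{1218}{10748 + 42780 \cdot \frac{1}{92}} = - \frac{1218}{10748 + 465} = - \frac{1218}{11213}$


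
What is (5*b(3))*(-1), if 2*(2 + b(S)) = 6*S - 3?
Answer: -55/2 ≈ -27.500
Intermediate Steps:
b(S) = -7/2 + 3*S (b(S) = -2 + (6*S - 3)/2 = -2 + (-3 + 6*S)/2 = -2 + (-3/2 + 3*S) = -7/2 + 3*S)
(5*b(3))*(-1) = (5*(-7/2 + 3*3))*(-1) = (5*(-7/2 + 9))*(-1) = (5*(11/2))*(-1) = (55/2)*(-1) = -55/2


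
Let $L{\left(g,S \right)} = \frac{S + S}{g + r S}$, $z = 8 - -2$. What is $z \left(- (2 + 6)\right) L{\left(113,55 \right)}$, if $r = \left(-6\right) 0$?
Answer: $- \frac{8800}{113} \approx -77.876$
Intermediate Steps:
$r = 0$
$z = 10$ ($z = 8 + 2 = 10$)
$L{\left(g,S \right)} = \frac{2 S}{g}$ ($L{\left(g,S \right)} = \frac{S + S}{g + 0 S} = \frac{2 S}{g + 0} = \frac{2 S}{g}$)
$z \left(- (2 + 6)\right) L{\left(113,55 \right)} = 10 \left(- (2 + 6)\right) 2 \cdot 55 \cdot \frac{1}{113} = 10 \left(\left(-1\right) 8\right) 2 \cdot 55 \cdot \frac{1}{113} = 10 \left(-8\right) \frac{110}{113} = \left(-80\right) \frac{110}{113} = - \frac{8800}{113}$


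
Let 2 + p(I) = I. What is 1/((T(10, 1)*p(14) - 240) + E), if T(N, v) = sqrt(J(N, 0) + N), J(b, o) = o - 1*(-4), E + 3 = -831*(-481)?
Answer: 33289/13297890084 - sqrt(14)/13297890084 ≈ 2.5030e-6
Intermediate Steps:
E = 399708 (E = -3 - 831*(-481) = -3 + 399711 = 399708)
p(I) = -2 + I
J(b, o) = 4 + o (J(b, o) = o + 4 = 4 + o)
T(N, v) = sqrt(4 + N) (T(N, v) = sqrt((4 + 0) + N) = sqrt(4 + N))
1/((T(10, 1)*p(14) - 240) + E) = 1/((sqrt(4 + 10)*(-2 + 14) - 240) + 399708) = 1/((sqrt(14)*12 - 240) + 399708) = 1/((12*sqrt(14) - 240) + 399708) = 1/((-240 + 12*sqrt(14)) + 399708) = 1/(399468 + 12*sqrt(14))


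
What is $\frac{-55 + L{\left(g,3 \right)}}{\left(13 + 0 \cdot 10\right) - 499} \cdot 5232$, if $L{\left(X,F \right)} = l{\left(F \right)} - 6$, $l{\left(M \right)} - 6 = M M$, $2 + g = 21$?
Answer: $\frac{40112}{81} \approx 495.21$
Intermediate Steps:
$g = 19$ ($g = -2 + 21 = 19$)
$l{\left(M \right)} = 6 + M^{2}$ ($l{\left(M \right)} = 6 + M M = 6 + M^{2}$)
$L{\left(X,F \right)} = F^{2}$ ($L{\left(X,F \right)} = \left(6 + F^{2}\right) - 6 = F^{2}$)
$\frac{-55 + L{\left(g,3 \right)}}{\left(13 + 0 \cdot 10\right) - 499} \cdot 5232 = \frac{-55 + 3^{2}}{\left(13 + 0 \cdot 10\right) - 499} \cdot 5232 = \frac{-55 + 9}{\left(13 + 0\right) - 499} \cdot 5232 = - \frac{46}{13 - 499} \cdot 5232 = - \frac{46}{-486} \cdot 5232 = \left(-46\right) \left(- \frac{1}{486}\right) 5232 = \frac{23}{243} \cdot 5232 = \frac{40112}{81}$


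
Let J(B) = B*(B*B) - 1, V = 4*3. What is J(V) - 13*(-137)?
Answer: 3508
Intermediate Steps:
V = 12
J(B) = -1 + B³ (J(B) = B*B² - 1 = B³ - 1 = -1 + B³)
J(V) - 13*(-137) = (-1 + 12³) - 13*(-137) = (-1 + 1728) + 1781 = 1727 + 1781 = 3508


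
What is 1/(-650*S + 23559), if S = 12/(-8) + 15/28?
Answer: 14/338601 ≈ 4.1347e-5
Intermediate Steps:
S = -27/28 (S = 12*(-⅛) + 15*(1/28) = -3/2 + 15/28 = -27/28 ≈ -0.96429)
1/(-650*S + 23559) = 1/(-650*(-27/28) + 23559) = 1/(8775/14 + 23559) = 1/(338601/14) = 14/338601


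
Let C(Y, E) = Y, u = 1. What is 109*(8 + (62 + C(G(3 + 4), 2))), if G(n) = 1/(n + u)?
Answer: 61149/8 ≈ 7643.6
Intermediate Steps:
G(n) = 1/(1 + n) (G(n) = 1/(n + 1) = 1/(1 + n))
109*(8 + (62 + C(G(3 + 4), 2))) = 109*(8 + (62 + 1/(1 + (3 + 4)))) = 109*(8 + (62 + 1/(1 + 7))) = 109*(8 + (62 + 1/8)) = 109*(8 + (62 + ⅛)) = 109*(8 + 497/8) = 109*(561/8) = 61149/8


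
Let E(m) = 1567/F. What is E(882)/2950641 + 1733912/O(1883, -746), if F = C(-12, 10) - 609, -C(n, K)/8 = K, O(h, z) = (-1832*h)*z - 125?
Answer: 130407260389873/193769949572533737 ≈ 0.00067300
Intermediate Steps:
O(h, z) = -125 - 1832*h*z (O(h, z) = -1832*h*z - 125 = -125 - 1832*h*z)
C(n, K) = -8*K
F = -689 (F = -8*10 - 609 = -80 - 609 = -689)
E(m) = -1567/689 (E(m) = 1567/(-689) = 1567*(-1/689) = -1567/689)
E(882)/2950641 + 1733912/O(1883, -746) = -1567/689/2950641 + 1733912/(-125 - 1832*1883*(-746)) = -1567/689*1/2950641 + 1733912/(-125 + 2573443376) = -1567/2032991649 + 1733912/2573443251 = 130407260389873/193769949572533737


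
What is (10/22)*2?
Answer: 10/11 ≈ 0.90909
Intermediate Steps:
(10/22)*2 = ((1/22)*10)*2 = (5/11)*2 = 10/11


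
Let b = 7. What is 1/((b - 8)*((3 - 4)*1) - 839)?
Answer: -1/838 ≈ -0.0011933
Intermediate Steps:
1/((b - 8)*((3 - 4)*1) - 839) = 1/((7 - 8)*((3 - 4)*1) - 839) = 1/(-(-1) - 839) = 1/(-1*(-1) - 839) = 1/(1 - 839) = 1/(-838) = -1/838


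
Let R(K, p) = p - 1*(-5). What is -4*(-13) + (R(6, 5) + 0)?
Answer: 62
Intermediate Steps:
R(K, p) = 5 + p (R(K, p) = p + 5 = 5 + p)
-4*(-13) + (R(6, 5) + 0) = -4*(-13) + ((5 + 5) + 0) = 52 + (10 + 0) = 52 + 10 = 62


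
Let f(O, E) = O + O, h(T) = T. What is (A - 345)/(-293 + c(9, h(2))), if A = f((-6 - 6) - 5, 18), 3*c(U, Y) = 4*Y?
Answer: 1137/871 ≈ 1.3054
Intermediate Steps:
c(U, Y) = 4*Y/3 (c(U, Y) = (4*Y)/3 = 4*Y/3)
f(O, E) = 2*O
A = -34 (A = 2*((-6 - 6) - 5) = 2*(-12 - 5) = 2*(-17) = -34)
(A - 345)/(-293 + c(9, h(2))) = (-34 - 345)/(-293 + (4/3)*2) = -379/(-293 + 8/3) = -379/(-871/3) = -379*(-3/871) = 1137/871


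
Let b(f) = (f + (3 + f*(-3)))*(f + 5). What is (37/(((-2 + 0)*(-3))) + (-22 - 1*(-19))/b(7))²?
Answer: 667489/17424 ≈ 38.309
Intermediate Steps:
b(f) = (3 - 2*f)*(5 + f) (b(f) = (f + (3 - 3*f))*(5 + f) = (3 - 2*f)*(5 + f))
(37/(((-2 + 0)*(-3))) + (-22 - 1*(-19))/b(7))² = (37/(((-2 + 0)*(-3))) + (-22 - 1*(-19))/(15 - 7*7 - 2*7²))² = (37/((-2*(-3))) + (-22 + 19)/(15 - 49 - 2*49))² = (37/6 - 3/(15 - 49 - 98))² = (37*(⅙) - 3/(-132))² = (37/6 - 3*(-1/132))² = (37/6 + 1/44)² = (817/132)² = 667489/17424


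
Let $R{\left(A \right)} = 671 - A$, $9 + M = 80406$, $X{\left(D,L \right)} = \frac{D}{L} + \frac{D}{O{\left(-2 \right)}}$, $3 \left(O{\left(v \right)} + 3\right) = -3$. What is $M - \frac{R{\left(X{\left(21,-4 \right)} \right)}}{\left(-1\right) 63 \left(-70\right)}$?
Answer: $\frac{709100177}{8820} \approx 80397.0$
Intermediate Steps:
$O{\left(v \right)} = -4$ ($O{\left(v \right)} = -3 + \frac{1}{3} \left(-3\right) = -3 - 1 = -4$)
$X{\left(D,L \right)} = - \frac{D}{4} + \frac{D}{L}$ ($X{\left(D,L \right)} = \frac{D}{L} + \frac{D}{-4} = \frac{D}{L} + D \left(- \frac{1}{4}\right) = \frac{D}{L} - \frac{D}{4} = - \frac{D}{4} + \frac{D}{L}$)
$M = 80397$ ($M = -9 + 80406 = 80397$)
$M - \frac{R{\left(X{\left(21,-4 \right)} \right)}}{\left(-1\right) 63 \left(-70\right)} = 80397 - \frac{671 - \left(\left(- \frac{1}{4}\right) 21 + \frac{21}{-4}\right)}{\left(-1\right) 63 \left(-70\right)} = 80397 - \frac{671 - \left(- \frac{21}{4} + 21 \left(- \frac{1}{4}\right)\right)}{\left(-63\right) \left(-70\right)} = 80397 - \frac{671 - \left(- \frac{21}{4} - \frac{21}{4}\right)}{4410} = 80397 - \left(671 - - \frac{21}{2}\right) \frac{1}{4410} = 80397 - \left(671 + \frac{21}{2}\right) \frac{1}{4410} = 80397 - \frac{1363}{2} \cdot \frac{1}{4410} = 80397 - \frac{1363}{8820} = \frac{709100177}{8820}$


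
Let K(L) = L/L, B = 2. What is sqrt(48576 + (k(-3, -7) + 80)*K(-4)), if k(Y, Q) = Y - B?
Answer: sqrt(48651) ≈ 220.57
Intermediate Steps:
K(L) = 1
k(Y, Q) = -2 + Y (k(Y, Q) = Y - 1*2 = Y - 2 = -2 + Y)
sqrt(48576 + (k(-3, -7) + 80)*K(-4)) = sqrt(48576 + ((-2 - 3) + 80)*1) = sqrt(48576 + (-5 + 80)*1) = sqrt(48576 + 75*1) = sqrt(48576 + 75) = sqrt(48651)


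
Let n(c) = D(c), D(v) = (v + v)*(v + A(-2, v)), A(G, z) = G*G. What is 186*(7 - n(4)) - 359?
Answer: -10961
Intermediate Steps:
A(G, z) = G**2
D(v) = 2*v*(4 + v) (D(v) = (v + v)*(v + (-2)**2) = (2*v)*(v + 4) = (2*v)*(4 + v) = 2*v*(4 + v))
n(c) = 2*c*(4 + c)
186*(7 - n(4)) - 359 = 186*(7 - 2*4*(4 + 4)) - 359 = 186*(7 - 2*4*8) - 359 = 186*(7 - 1*64) - 359 = 186*(7 - 64) - 359 = 186*(-57) - 359 = -10602 - 359 = -10961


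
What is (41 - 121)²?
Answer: 6400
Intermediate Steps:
(41 - 121)² = (-80)² = 6400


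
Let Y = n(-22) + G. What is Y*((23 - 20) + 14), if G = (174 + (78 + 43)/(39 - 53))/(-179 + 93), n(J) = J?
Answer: -489651/1204 ≈ -406.69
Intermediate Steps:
G = -2315/1204 (G = (174 + 121/(-14))/(-86) = (174 + 121*(-1/14))*(-1/86) = (174 - 121/14)*(-1/86) = (2315/14)*(-1/86) = -2315/1204 ≈ -1.9228)
Y = -28803/1204 (Y = -22 - 2315/1204 = -28803/1204 ≈ -23.923)
Y*((23 - 20) + 14) = -28803*((23 - 20) + 14)/1204 = -28803*(3 + 14)/1204 = -28803/1204*17 = -489651/1204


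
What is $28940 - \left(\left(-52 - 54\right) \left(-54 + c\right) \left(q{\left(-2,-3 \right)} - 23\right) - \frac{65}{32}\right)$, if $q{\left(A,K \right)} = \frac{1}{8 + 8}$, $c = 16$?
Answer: $\frac{3882697}{32} \approx 1.2133 \cdot 10^{5}$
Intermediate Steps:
$q{\left(A,K \right)} = \frac{1}{16}$
$28940 - \left(\left(-52 - 54\right) \left(-54 + c\right) \left(q{\left(-2,-3 \right)} - 23\right) - \frac{65}{32}\right) = 28940 - \left(\left(-52 - 54\right) \left(-54 + 16\right) \left(\frac{1}{16} - 23\right) - \frac{65}{32}\right) = 28940 - \left(\left(-106\right) \left(-38\right) \left(- \frac{367}{16}\right) - \frac{65}{32}\right) = 28940 - \left(4028 \left(- \frac{367}{16}\right) - \frac{65}{32}\right) = 28940 - \left(- \frac{369569}{4} - \frac{65}{32}\right) = 28940 - - \frac{2956617}{32} = 28940 + \frac{2956617}{32} = \frac{3882697}{32}$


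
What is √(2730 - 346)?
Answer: 4*√149 ≈ 48.826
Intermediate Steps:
√(2730 - 346) = √2384 = 4*√149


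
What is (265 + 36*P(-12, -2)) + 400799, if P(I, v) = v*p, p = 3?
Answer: 400848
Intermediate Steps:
P(I, v) = 3*v (P(I, v) = v*3 = 3*v)
(265 + 36*P(-12, -2)) + 400799 = (265 + 36*(3*(-2))) + 400799 = (265 + 36*(-6)) + 400799 = (265 - 216) + 400799 = 49 + 400799 = 400848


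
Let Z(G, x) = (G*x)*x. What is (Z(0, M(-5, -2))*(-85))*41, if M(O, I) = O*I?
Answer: 0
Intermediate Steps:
M(O, I) = I*O
Z(G, x) = G*x**2
(Z(0, M(-5, -2))*(-85))*41 = ((0*(-2*(-5))**2)*(-85))*41 = ((0*10**2)*(-85))*41 = ((0*100)*(-85))*41 = (0*(-85))*41 = 0*41 = 0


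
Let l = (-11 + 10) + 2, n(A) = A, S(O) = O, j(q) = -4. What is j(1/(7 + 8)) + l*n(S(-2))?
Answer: -6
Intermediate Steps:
l = 1 (l = -1 + 2 = 1)
j(1/(7 + 8)) + l*n(S(-2)) = -4 + 1*(-2) = -4 - 2 = -6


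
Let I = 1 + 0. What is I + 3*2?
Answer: 7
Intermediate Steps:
I = 1
I + 3*2 = 1 + 3*2 = 1 + 6 = 7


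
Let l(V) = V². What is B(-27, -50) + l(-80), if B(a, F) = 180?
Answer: 6580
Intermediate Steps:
B(-27, -50) + l(-80) = 180 + (-80)² = 180 + 6400 = 6580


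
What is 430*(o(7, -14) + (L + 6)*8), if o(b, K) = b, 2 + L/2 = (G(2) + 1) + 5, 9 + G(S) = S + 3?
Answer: 23650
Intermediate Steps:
G(S) = -6 + S (G(S) = -9 + (S + 3) = -9 + (3 + S) = -6 + S)
L = 0 (L = -4 + 2*(((-6 + 2) + 1) + 5) = -4 + 2*((-4 + 1) + 5) = -4 + 2*(-3 + 5) = -4 + 2*2 = -4 + 4 = 0)
430*(o(7, -14) + (L + 6)*8) = 430*(7 + (0 + 6)*8) = 430*(7 + 6*8) = 430*(7 + 48) = 430*55 = 23650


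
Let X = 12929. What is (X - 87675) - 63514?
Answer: -138260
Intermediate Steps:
(X - 87675) - 63514 = (12929 - 87675) - 63514 = -74746 - 63514 = -138260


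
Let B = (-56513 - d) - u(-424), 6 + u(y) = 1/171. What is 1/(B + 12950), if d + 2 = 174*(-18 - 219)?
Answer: -171/396208 ≈ -0.00043159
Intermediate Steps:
d = -41240 (d = -2 + 174*(-18 - 219) = -2 + 174*(-237) = -2 - 41238 = -41240)
u(y) = -1025/171 (u(y) = -6 + 1/171 = -1025/171)
B = -2610658/171 (B = (-56513 - 1*(-41240)) - 1*(-1025/171) = (-56513 + 41240) + 1025/171 = -15273 + 1025/171 = -2610658/171 ≈ -15267.)
1/(B + 12950) = 1/(-2610658/171 + 12950) = 1/(-396208/171) = -171/396208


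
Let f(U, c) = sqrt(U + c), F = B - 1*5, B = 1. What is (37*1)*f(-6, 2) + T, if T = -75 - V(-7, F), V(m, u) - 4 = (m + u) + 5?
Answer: -73 + 74*I ≈ -73.0 + 74.0*I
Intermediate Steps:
F = -4 (F = 1 - 1*5 = 1 - 5 = -4)
V(m, u) = 9 + m + u (V(m, u) = 4 + ((m + u) + 5) = 4 + (5 + m + u) = 9 + m + u)
T = -73 (T = -75 - (9 - 7 - 4) = -75 - 1*(-2) = -75 + 2 = -73)
(37*1)*f(-6, 2) + T = (37*1)*sqrt(-6 + 2) - 73 = 37*sqrt(-4) - 73 = 37*(2*I) - 73 = 74*I - 73 = -73 + 74*I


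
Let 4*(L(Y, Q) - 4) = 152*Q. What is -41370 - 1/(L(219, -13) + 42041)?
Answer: -1718964871/41551 ≈ -41370.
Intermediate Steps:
L(Y, Q) = 4 + 38*Q (L(Y, Q) = 4 + (152*Q)/4 = 4 + 38*Q)
-41370 - 1/(L(219, -13) + 42041) = -41370 - 1/((4 + 38*(-13)) + 42041) = -41370 - 1/((4 - 494) + 42041) = -41370 - 1/(-490 + 42041) = -41370 - 1/41551 = -1718964871/41551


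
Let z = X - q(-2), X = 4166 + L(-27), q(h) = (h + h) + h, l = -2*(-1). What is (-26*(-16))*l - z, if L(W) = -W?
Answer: -3367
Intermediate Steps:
l = 2
q(h) = 3*h (q(h) = 2*h + h = 3*h)
X = 4193 (X = 4166 - 1*(-27) = 4166 + 27 = 4193)
z = 4199 (z = 4193 - 3*(-2) = 4193 - 1*(-6) = 4193 + 6 = 4199)
(-26*(-16))*l - z = -26*(-16)*2 - 1*4199 = 416*2 - 4199 = 832 - 4199 = -3367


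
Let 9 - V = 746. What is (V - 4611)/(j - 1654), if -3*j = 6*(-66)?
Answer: 2674/761 ≈ 3.5138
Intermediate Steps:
V = -737 (V = 9 - 1*746 = 9 - 746 = -737)
j = 132 (j = -2*(-66) = -1/3*(-396) = 132)
(V - 4611)/(j - 1654) = (-737 - 4611)/(132 - 1654) = -5348/(-1522) = -5348*(-1/1522) = 2674/761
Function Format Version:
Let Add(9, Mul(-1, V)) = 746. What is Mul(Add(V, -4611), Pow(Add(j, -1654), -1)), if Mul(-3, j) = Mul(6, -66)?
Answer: Rational(2674, 761) ≈ 3.5138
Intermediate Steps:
V = -737 (V = Add(9, Mul(-1, 746)) = Add(9, -746) = -737)
j = 132 (j = Mul(Rational(-1, 3), Mul(6, -66)) = Mul(Rational(-1, 3), -396) = 132)
Mul(Add(V, -4611), Pow(Add(j, -1654), -1)) = Mul(Add(-737, -4611), Pow(Add(132, -1654), -1)) = Mul(-5348, Pow(-1522, -1)) = Mul(-5348, Rational(-1, 1522)) = Rational(2674, 761)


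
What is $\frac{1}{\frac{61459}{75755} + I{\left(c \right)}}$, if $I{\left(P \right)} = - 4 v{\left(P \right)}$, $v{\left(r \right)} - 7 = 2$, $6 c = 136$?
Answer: $- \frac{75755}{2665721} \approx -0.028418$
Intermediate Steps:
$c = \frac{68}{3}$ ($c = \frac{1}{6} \cdot 136 = \frac{68}{3} \approx 22.667$)
$v{\left(r \right)} = 9$ ($v{\left(r \right)} = 7 + 2 = 9$)
$I{\left(P \right)} = -36$ ($I{\left(P \right)} = \left(-4\right) 9 = -36$)
$\frac{1}{\frac{61459}{75755} + I{\left(c \right)}} = \frac{1}{\frac{61459}{75755} - 36} = \frac{1}{- \frac{2665721}{75755}} = - \frac{75755}{2665721}$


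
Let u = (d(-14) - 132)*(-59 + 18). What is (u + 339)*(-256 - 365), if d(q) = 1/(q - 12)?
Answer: -92881107/26 ≈ -3.5724e+6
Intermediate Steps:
d(q) = 1/(-12 + q)
u = 140753/26 (u = (1/(-12 - 14) - 132)*(-59 + 18) = (1/(-26) - 132)*(-41) = (-1/26 - 132)*(-41) = -3433/26*(-41) = 140753/26 ≈ 5413.6)
(u + 339)*(-256 - 365) = (140753/26 + 339)*(-256 - 365) = (149567/26)*(-621) = -92881107/26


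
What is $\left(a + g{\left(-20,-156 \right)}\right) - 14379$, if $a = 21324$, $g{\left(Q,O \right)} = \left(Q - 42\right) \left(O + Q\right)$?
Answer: $17857$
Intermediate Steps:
$g{\left(Q,O \right)} = \left(-42 + Q\right) \left(O + Q\right)$
$\left(a + g{\left(-20,-156 \right)}\right) - 14379 = \left(21324 - \left(-10512 - 400\right)\right) - 14379 = \left(21324 + \left(400 + 6552 + 840 + 3120\right)\right) - 14379 = \left(21324 + 10912\right) - 14379 = 32236 - 14379 = 17857$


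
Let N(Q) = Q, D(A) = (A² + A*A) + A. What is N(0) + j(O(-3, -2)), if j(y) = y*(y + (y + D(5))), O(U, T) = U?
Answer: -147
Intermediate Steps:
D(A) = A + 2*A² (D(A) = (A² + A²) + A = 2*A² + A = A + 2*A²)
j(y) = y*(55 + 2*y) (j(y) = y*(y + (y + 5*(1 + 2*5))) = y*(y + (y + 5*(1 + 10))) = y*(y + (y + 5*11)) = y*(y + (y + 55)) = y*(y + (55 + y)) = y*(55 + 2*y))
N(0) + j(O(-3, -2)) = 0 - 3*(55 + 2*(-3)) = 0 - 3*(55 - 6) = 0 - 3*49 = 0 - 147 = -147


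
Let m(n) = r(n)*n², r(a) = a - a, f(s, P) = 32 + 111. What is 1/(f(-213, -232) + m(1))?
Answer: 1/143 ≈ 0.0069930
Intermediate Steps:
f(s, P) = 143
r(a) = 0
m(n) = 0 (m(n) = 0*n² = 0)
1/(f(-213, -232) + m(1)) = 1/(143 + 0) = 1/143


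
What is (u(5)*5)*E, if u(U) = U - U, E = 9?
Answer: 0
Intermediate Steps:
u(U) = 0
(u(5)*5)*E = (0*5)*9 = 0*9 = 0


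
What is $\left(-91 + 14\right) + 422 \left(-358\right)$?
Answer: $-151153$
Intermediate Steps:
$\left(-91 + 14\right) + 422 \left(-358\right) = -77 - 151076 = -151153$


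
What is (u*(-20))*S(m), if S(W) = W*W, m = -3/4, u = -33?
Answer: 1485/4 ≈ 371.25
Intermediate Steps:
m = -¾ (m = -3*¼ = -¾ ≈ -0.75000)
S(W) = W²
(u*(-20))*S(m) = (-33*(-20))*(-¾)² = 660*(9/16) = 1485/4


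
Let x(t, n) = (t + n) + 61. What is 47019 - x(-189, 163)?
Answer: 46984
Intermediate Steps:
x(t, n) = 61 + n + t (x(t, n) = (n + t) + 61 = 61 + n + t)
47019 - x(-189, 163) = 47019 - (61 + 163 - 189) = 47019 - 1*35 = 47019 - 35 = 46984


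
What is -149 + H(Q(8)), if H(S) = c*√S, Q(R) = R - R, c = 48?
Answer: -149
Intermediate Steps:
Q(R) = 0
H(S) = 48*√S
-149 + H(Q(8)) = -149 + 48*√0 = -149 + 48*0 = -149 + 0 = -149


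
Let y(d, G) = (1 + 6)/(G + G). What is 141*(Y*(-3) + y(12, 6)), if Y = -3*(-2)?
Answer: -9823/4 ≈ -2455.8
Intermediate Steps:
Y = 6
y(d, G) = 7/(2*G) (y(d, G) = 7/((2*G)) = 7*(1/(2*G)) = 7/(2*G))
141*(Y*(-3) + y(12, 6)) = 141*(6*(-3) + (7/2)/6) = 141*(-18 + (7/2)*(⅙)) = 141*(-18 + 7/12) = 141*(-209/12) = -9823/4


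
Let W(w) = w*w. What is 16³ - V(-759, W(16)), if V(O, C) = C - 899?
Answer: 4739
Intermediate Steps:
W(w) = w²
V(O, C) = -899 + C
16³ - V(-759, W(16)) = 16³ - (-899 + 16²) = 4096 - (-899 + 256) = 4096 - 1*(-643) = 4096 + 643 = 4739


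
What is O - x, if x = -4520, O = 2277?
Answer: 6797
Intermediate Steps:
O - x = 2277 - 1*(-4520) = 2277 + 4520 = 6797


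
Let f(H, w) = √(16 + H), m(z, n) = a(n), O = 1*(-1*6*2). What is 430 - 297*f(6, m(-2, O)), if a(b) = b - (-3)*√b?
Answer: 430 - 297*√22 ≈ -963.05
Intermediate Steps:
a(b) = b + 3*√b
O = -12 (O = 1*(-6*2) = 1*(-12) = -12)
m(z, n) = n + 3*√n
430 - 297*f(6, m(-2, O)) = 430 - 297*√(16 + 6) = 430 - 297*√22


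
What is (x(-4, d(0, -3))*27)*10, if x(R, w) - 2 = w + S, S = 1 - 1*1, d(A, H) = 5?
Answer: 1890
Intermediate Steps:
S = 0 (S = 1 - 1 = 0)
x(R, w) = 2 + w (x(R, w) = 2 + (w + 0) = 2 + w)
(x(-4, d(0, -3))*27)*10 = ((2 + 5)*27)*10 = (7*27)*10 = 189*10 = 1890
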